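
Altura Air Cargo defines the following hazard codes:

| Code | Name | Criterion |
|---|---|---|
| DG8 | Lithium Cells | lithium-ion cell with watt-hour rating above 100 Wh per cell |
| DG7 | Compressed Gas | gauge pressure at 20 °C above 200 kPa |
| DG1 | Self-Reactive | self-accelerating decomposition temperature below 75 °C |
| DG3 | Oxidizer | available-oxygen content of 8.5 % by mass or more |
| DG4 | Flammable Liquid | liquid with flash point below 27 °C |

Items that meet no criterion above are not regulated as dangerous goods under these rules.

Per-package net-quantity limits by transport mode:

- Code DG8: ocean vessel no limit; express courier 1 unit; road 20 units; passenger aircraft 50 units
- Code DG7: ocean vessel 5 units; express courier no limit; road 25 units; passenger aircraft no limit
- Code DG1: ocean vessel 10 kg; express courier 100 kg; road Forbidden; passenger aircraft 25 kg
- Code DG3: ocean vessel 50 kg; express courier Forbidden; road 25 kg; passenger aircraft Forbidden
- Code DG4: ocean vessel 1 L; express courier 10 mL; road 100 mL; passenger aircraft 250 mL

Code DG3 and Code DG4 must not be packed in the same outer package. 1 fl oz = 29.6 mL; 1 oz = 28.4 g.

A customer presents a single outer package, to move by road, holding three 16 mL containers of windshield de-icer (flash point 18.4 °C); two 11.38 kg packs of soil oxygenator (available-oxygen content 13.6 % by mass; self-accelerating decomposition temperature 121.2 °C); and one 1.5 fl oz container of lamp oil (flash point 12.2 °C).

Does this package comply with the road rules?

No

Windshield de-icer: flash point 18.4 °C < 27 °C → Code DG4 (Flammable Liquid).
With available-oxygen content 13.6 % by mass (≥ 8.5 % by mass), the soil oxygenator falls in Code DG3.
Flash point 12.2 °C meets the Code DG4 criterion (Flammable Liquid), so the lamp oil is Code DG4.
Code DG3 quantity: two 11.38 kg packs = 22.76 kg.
22.76 kg ≤ 25 kg (road limit, Code DG3) — within limit.
Total Code DG4: (three 16 mL containers = 48 mL) + (one 1.5 fl oz container = 44.4 mL) = 92.4 mL.
That is within the Code DG4 road limit of 100 mL.
Code DG3 and Code DG4 may not share an outer package.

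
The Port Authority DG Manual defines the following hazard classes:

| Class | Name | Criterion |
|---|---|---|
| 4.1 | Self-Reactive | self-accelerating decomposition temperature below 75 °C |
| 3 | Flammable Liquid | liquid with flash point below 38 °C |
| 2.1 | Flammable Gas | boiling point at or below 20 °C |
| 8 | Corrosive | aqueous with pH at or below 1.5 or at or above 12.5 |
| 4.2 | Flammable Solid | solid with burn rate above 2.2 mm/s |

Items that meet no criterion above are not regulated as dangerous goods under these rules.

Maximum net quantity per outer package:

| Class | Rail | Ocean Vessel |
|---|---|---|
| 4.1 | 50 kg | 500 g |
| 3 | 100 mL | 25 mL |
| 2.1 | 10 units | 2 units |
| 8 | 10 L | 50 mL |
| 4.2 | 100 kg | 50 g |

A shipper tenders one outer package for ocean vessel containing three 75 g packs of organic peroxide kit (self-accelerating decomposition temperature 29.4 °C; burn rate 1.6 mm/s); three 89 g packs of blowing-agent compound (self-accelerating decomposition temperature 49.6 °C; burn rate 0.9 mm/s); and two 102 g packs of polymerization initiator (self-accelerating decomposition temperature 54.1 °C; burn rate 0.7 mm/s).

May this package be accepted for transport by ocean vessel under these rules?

No

With self-accelerating decomposition temperature 29.4 °C (< 75 °C), the organic peroxide kit falls in Class 4.1.
With self-accelerating decomposition temperature 49.6 °C (< 75 °C), the blowing-agent compound falls in Class 4.1.
Polymerization initiator: self-accelerating decomposition temperature 54.1 °C < 75 °C → Class 4.1 (Self-Reactive).
Total Class 4.1: (three 75 g packs = 225 g) + (three 89 g packs = 267 g) + (two 102 g packs = 204 g) = 696 g.
That exceeds the Class 4.1 ocean vessel limit of 500 g.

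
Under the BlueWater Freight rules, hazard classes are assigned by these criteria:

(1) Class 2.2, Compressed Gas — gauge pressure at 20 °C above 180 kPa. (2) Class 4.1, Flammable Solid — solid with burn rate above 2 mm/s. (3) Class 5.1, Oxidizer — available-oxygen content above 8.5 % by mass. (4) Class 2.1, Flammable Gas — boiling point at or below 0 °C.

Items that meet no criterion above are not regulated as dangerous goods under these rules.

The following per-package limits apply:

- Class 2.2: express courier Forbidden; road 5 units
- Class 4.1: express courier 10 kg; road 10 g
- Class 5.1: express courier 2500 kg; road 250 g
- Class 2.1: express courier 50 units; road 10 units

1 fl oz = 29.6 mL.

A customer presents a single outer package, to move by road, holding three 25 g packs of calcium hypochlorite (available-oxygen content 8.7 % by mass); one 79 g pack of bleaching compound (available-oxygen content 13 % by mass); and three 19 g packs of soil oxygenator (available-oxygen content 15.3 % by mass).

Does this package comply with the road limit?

Calcium hypochlorite: available-oxygen content 8.7 % by mass > 8.5 % by mass → Class 5.1 (Oxidizer).
The bleaching compound has available-oxygen content 13 % by mass, which is > 8.5 % by mass, so it is Class 5.1 (Oxidizer).
Available-oxygen content 15.3 % by mass meets the Class 5.1 criterion (Oxidizer), so the soil oxygenator is Class 5.1.
Total Class 5.1: (three 25 g packs = 75 g) + 79 g + (three 19 g packs = 57 g) = 211 g.
211 g is within the road limit of 250 g for Class 5.1.

Yes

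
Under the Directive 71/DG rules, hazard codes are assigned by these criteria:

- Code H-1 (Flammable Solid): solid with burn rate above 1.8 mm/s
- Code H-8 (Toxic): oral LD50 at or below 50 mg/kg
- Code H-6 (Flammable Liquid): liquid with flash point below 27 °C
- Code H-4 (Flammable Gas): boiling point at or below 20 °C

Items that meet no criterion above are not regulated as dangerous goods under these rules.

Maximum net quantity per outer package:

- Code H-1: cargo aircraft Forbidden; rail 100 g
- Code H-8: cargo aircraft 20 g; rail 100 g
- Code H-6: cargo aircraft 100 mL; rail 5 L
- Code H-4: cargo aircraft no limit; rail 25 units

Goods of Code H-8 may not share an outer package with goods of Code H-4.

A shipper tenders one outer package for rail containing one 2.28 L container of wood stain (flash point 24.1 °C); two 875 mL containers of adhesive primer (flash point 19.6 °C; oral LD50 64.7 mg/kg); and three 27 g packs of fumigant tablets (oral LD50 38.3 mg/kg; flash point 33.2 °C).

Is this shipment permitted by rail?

Yes

Wood stain: flash point 24.1 °C < 27 °C → Code H-6 (Flammable Liquid).
Flash point 19.6 °C meets the Code H-6 criterion (Flammable Liquid), so the adhesive primer is Code H-6.
Fumigant tablets: oral LD50 38.3 mg/kg ≤ 50 mg/kg → Code H-8 (Toxic).
Total Code H-6: 2.28 L + (two 875 mL containers = 1.75 L) = 4.03 L.
4.03 L is within the rail limit of 5 L for Code H-6.
Code H-8 quantity: three 27 g packs = 81 g.
81 g is within the rail limit of 100 g for Code H-8.
The segregation rule (Code H-8 with Code H-4) does not apply to Code H-6 with Code H-8.
Every hazard code is within its rail limit and no segregation rule is violated.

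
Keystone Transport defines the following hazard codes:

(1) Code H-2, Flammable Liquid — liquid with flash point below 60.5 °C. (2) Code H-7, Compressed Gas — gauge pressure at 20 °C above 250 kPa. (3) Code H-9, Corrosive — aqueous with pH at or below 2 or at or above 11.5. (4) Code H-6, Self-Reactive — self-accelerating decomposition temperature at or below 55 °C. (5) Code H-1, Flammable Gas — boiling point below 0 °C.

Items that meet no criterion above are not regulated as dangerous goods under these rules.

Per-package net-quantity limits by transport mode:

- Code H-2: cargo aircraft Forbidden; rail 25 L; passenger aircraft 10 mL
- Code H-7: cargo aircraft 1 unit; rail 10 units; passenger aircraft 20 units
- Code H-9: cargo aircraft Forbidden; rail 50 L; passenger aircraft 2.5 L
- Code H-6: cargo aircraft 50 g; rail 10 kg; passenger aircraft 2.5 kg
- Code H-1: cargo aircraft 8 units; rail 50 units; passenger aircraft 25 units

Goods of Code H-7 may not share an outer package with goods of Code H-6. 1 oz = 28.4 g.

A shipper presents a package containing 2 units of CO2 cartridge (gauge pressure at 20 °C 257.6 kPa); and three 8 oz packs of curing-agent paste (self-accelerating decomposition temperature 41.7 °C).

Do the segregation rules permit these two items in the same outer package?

No

CO2 cartridge: gauge pressure at 20 °C 257.6 kPa > 250 kPa → Code H-7 (Compressed Gas).
With self-accelerating decomposition temperature 41.7 °C (≤ 55 °C), the curing-agent paste falls in Code H-6.
Code H-7 and Code H-6 may not share an outer package.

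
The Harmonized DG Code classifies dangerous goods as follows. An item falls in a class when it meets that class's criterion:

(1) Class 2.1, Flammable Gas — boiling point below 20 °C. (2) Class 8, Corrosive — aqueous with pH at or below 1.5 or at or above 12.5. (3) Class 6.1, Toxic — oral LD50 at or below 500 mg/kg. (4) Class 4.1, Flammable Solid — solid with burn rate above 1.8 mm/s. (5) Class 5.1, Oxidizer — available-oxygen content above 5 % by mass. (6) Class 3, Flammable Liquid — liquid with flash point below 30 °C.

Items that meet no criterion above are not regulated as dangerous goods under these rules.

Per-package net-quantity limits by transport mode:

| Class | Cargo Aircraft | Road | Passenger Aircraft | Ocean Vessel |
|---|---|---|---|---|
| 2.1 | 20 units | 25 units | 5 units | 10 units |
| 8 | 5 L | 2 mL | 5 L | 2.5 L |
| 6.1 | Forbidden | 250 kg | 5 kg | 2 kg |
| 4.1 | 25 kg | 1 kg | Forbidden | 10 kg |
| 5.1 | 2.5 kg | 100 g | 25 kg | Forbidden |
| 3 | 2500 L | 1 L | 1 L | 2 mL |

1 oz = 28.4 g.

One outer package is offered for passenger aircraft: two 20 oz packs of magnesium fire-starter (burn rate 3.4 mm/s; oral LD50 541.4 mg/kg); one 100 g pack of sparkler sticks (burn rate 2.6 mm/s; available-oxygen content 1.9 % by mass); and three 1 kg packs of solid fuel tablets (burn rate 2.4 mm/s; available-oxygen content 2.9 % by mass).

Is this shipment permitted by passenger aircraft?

Magnesium fire-starter: burn rate 3.4 mm/s > 1.8 mm/s → Class 4.1 (Flammable Solid).
The sparkler sticks have burn rate 2.6 mm/s, which is > 1.8 mm/s, so they are Class 4.1 (Flammable Solid).
Solid fuel tablets: burn rate 2.4 mm/s > 1.8 mm/s → Class 4.1 (Flammable Solid).
Total Class 4.1: (two 20 oz packs = 1.136 kg) + 100 g + (three 1 kg packs = 3 kg) = 4.236 kg.
Class 4.1 is Forbidden by passenger aircraft.

No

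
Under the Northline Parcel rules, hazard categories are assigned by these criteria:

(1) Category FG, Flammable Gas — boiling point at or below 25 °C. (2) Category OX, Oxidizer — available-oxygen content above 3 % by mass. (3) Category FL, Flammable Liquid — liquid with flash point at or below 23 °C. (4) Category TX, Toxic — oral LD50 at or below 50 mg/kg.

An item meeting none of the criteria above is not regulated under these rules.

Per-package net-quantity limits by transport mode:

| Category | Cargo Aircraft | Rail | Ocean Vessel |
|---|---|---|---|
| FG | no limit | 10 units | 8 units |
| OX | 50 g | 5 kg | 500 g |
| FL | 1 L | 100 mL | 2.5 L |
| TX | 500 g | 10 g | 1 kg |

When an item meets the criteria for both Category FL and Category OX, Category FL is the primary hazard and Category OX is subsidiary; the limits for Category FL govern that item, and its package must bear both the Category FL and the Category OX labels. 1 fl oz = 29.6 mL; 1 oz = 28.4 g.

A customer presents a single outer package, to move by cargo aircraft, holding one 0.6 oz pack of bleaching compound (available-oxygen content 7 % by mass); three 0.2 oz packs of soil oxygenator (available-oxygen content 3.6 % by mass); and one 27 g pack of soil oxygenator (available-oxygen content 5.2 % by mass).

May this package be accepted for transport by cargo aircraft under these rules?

No

Bleaching compound: available-oxygen content 7 % by mass > 3 % by mass → Category OX (Oxidizer).
With available-oxygen content 3.6 % by mass (> 3 % by mass), the soil oxygenator falls in Category OX.
The soil oxygenator has available-oxygen content 5.2 % by mass, which is > 3 % by mass, so it is Category OX (Oxidizer).
Category OX net quantity: (one 0.6 oz pack = 17.04 g) + (three 0.2 oz packs = 17.04 g) + 27 g = 61.08 g.
61.08 g > 50 g (cargo aircraft limit, Category OX) — over the limit.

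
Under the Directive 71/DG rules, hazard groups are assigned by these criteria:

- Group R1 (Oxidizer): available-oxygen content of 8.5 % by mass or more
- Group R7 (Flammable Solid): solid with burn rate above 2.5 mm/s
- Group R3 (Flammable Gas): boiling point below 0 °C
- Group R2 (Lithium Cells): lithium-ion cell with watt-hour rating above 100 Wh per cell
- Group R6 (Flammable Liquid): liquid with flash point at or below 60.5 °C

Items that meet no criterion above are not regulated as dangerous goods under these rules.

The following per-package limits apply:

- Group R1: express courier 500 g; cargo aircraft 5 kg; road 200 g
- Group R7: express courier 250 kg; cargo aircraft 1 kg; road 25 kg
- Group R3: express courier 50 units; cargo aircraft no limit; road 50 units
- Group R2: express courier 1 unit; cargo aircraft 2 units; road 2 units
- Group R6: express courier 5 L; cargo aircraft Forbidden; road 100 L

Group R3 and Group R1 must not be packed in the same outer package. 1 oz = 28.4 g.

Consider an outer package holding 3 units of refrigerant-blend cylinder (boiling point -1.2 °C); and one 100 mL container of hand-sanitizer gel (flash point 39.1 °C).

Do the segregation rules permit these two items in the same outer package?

Yes

Boiling point -1.2 °C meets the Group R3 criterion (Flammable Gas), so the refrigerant-blend cylinder is Group R3.
The hand-sanitizer gel has flash point 39.1 °C, which is ≤ 60.5 °C, so it is Group R6 (Flammable Liquid).
No segregation rule bars Group R3 with Group R6.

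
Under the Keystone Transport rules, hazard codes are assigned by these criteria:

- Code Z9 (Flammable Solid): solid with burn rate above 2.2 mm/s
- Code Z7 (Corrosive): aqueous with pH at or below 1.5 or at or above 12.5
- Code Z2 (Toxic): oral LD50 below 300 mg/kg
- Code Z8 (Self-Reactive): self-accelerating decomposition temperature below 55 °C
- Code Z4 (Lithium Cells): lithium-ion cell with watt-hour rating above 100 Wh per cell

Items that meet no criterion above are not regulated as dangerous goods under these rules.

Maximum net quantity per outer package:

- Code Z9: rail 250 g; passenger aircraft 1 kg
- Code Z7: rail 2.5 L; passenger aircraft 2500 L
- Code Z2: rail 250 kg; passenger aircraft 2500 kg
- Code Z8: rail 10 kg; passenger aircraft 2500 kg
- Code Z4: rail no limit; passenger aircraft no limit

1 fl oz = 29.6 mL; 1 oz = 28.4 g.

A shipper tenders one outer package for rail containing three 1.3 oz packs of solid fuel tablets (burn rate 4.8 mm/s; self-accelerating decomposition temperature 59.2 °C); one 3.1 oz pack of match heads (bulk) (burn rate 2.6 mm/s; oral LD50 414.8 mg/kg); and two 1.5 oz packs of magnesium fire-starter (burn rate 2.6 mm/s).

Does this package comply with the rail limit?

No

Burn rate 4.8 mm/s meets the Code Z9 criterion (Flammable Solid), so the solid fuel tablets are Code Z9.
With burn rate 2.6 mm/s (> 2.2 mm/s), the match heads (bulk) fall in Code Z9.
Magnesium fire-starter: burn rate 2.6 mm/s > 2.2 mm/s → Code Z9 (Flammable Solid).
Code Z9 net quantity: (three 1.3 oz packs = 110.76 g) + (one 3.1 oz pack = 88.04 g) + (two 1.5 oz packs = 85.2 g) = 284 g.
284 g > 250 g (rail limit, Code Z9) — over the limit.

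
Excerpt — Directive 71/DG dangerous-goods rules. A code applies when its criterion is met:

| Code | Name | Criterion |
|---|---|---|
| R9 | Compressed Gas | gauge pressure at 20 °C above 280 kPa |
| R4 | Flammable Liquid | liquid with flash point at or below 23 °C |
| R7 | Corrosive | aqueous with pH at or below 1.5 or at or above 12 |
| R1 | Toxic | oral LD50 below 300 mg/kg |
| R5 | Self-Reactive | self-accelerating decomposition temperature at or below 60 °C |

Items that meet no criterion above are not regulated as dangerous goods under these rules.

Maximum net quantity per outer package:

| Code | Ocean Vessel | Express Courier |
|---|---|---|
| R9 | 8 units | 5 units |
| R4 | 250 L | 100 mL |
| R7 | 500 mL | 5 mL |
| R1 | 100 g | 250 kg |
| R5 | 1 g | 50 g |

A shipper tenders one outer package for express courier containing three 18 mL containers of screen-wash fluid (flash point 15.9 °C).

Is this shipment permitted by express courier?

Yes

Screen-wash fluid: flash point 15.9 °C ≤ 23 °C → Code R4 (Flammable Liquid).
Code R4 quantity: three 18 mL containers = 54 mL.
54 mL is within the express courier limit of 100 mL for Code R4.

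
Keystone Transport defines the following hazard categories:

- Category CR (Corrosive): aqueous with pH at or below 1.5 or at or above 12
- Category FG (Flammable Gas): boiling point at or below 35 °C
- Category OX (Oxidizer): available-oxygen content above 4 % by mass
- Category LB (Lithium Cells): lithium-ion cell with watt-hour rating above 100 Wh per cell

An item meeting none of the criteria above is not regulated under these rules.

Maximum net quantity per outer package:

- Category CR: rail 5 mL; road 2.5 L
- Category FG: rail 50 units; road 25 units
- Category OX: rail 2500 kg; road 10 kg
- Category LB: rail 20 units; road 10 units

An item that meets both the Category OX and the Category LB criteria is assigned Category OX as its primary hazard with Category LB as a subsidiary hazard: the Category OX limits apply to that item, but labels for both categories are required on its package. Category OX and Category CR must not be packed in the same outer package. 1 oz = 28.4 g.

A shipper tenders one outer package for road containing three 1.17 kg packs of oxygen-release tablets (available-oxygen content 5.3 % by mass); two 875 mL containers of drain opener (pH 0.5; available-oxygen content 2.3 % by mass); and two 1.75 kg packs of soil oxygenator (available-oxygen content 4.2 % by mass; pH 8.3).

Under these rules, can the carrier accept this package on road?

No

Oxygen-release tablets: available-oxygen content 5.3 % by mass > 4 % by mass → Category OX (Oxidizer).
pH 0.5 meets the Category CR criterion (Corrosive), so the drain opener is Category CR.
Soil oxygenator: available-oxygen content 4.2 % by mass > 4 % by mass → Category OX (Oxidizer).
Category OX net quantity: (three 1.17 kg packs = 3.51 kg) + (two 1.75 kg packs = 3.5 kg) = 7.01 kg.
7.01 kg is within the road limit of 10 kg for Category OX.
Category CR quantity: two 875 mL containers = 1.75 L.
That is within the Category CR road limit of 2.5 L.
Category OX and Category CR may not share an outer package.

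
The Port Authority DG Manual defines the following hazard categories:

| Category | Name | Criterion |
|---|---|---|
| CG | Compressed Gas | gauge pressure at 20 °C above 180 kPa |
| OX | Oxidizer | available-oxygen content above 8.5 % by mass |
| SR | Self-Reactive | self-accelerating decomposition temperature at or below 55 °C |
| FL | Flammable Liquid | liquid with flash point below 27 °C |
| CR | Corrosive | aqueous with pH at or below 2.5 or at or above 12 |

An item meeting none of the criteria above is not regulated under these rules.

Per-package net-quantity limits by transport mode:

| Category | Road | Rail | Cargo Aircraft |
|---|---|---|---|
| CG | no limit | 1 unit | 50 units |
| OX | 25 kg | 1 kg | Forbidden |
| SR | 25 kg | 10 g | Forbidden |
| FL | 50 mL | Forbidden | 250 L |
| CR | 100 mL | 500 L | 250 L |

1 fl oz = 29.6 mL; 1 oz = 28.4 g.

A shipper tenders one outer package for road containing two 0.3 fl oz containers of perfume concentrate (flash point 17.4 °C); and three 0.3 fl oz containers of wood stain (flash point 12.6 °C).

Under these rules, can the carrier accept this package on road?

With flash point 17.4 °C (< 27 °C), the perfume concentrate falls in Category FL.
Flash point 12.6 °C meets the Category FL criterion (Flammable Liquid), so the wood stain is Category FL.
Category FL net quantity: (two 0.3 fl oz containers = 17.76 mL) + (three 0.3 fl oz containers = 26.64 mL) = 44.4 mL.
44.4 mL is within the road limit of 50 mL for Category FL.

Yes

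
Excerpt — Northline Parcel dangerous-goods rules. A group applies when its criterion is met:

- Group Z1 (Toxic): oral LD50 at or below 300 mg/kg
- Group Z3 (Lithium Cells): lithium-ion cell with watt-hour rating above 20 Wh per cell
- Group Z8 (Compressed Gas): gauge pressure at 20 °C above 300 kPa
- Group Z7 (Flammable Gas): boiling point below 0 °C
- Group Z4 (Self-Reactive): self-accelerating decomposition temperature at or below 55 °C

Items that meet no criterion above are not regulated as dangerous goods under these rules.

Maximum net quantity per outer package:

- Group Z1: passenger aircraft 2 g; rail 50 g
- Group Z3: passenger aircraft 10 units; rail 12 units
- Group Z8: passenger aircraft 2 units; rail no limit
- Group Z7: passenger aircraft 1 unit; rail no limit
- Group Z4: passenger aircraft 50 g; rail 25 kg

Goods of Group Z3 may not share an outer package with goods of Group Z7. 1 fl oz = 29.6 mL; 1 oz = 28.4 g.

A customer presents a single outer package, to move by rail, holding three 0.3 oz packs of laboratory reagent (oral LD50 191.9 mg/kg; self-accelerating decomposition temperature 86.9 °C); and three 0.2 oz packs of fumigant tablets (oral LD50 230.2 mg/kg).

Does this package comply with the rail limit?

Yes

With oral LD50 191.9 mg/kg (≤ 300 mg/kg), the laboratory reagent falls in Group Z1.
The fumigant tablets have oral LD50 230.2 mg/kg, which is ≤ 300 mg/kg, so they are Group Z1 (Toxic).
Total Group Z1: (three 0.3 oz packs = 25.56 g) + (three 0.2 oz packs = 17.04 g) = 42.6 g.
That is within the Group Z1 rail limit of 50 g.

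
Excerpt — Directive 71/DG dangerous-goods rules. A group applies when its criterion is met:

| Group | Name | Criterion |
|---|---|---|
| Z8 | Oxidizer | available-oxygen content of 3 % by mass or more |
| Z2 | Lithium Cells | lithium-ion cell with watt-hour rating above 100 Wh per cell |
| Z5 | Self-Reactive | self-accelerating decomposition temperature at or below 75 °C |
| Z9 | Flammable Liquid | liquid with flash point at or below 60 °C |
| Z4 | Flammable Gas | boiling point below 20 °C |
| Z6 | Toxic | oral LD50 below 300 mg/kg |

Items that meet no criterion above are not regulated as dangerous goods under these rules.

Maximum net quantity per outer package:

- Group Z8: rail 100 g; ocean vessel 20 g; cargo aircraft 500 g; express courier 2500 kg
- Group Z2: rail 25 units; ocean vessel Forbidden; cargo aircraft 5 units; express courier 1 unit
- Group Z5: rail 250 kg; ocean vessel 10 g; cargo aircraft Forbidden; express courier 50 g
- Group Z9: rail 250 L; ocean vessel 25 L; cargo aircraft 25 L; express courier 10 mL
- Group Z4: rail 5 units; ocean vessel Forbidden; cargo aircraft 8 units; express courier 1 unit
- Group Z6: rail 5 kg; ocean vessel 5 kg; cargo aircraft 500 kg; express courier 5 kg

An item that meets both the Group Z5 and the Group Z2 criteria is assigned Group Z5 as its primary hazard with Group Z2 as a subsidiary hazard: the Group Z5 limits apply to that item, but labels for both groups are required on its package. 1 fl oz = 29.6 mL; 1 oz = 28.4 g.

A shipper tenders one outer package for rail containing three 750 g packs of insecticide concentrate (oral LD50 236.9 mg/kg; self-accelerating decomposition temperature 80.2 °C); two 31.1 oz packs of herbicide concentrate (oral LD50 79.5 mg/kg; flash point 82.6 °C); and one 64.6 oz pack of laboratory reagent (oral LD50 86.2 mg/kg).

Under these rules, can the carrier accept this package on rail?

Oral LD50 236.9 mg/kg meets the Group Z6 criterion (Toxic), so the insecticide concentrate is Group Z6.
With oral LD50 79.5 mg/kg (< 300 mg/kg), the herbicide concentrate falls in Group Z6.
The laboratory reagent has oral LD50 86.2 mg/kg, which is < 300 mg/kg, so it is Group Z6 (Toxic).
Group Z6 net quantity: (three 750 g packs = 2.25 kg) + (two 31.1 oz packs = 1766.48 g) + (one 64.6 oz pack = 1834.64 g) = 5851.12 g.
5851.12 g > 5 kg (rail limit, Group Z6) — over the limit.

No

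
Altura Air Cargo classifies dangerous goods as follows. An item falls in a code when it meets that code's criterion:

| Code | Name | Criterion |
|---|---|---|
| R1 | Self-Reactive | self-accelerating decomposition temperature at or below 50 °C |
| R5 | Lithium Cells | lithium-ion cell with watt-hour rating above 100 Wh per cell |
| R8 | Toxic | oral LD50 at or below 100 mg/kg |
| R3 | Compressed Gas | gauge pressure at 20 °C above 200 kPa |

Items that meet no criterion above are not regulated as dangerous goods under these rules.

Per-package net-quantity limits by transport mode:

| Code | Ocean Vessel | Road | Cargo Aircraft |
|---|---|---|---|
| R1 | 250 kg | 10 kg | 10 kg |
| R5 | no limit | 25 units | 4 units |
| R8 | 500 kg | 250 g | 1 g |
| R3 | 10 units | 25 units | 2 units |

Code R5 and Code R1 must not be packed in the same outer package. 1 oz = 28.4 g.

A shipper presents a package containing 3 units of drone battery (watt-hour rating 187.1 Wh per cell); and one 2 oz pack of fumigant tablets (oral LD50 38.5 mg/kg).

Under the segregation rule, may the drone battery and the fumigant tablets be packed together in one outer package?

Yes

With watt-hour rating 187.1 Wh per cell (> 100 Wh per cell), the drone battery falls in Code R5.
The fumigant tablets have oral LD50 38.5 mg/kg, which is ≤ 100 mg/kg, so they are Code R8 (Toxic).
No segregation rule bars Code R5 with Code R8.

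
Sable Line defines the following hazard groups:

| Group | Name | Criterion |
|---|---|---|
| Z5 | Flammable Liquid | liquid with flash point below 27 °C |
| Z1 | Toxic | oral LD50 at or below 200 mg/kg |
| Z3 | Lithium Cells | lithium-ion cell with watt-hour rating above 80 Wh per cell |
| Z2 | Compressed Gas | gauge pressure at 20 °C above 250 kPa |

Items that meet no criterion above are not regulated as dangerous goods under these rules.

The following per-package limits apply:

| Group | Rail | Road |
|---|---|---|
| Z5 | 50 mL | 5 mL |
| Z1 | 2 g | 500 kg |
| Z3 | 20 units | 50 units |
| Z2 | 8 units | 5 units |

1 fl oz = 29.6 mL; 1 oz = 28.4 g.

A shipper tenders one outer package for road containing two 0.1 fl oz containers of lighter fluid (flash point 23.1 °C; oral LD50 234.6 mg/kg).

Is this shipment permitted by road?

No

Lighter fluid: flash point 23.1 °C < 27 °C → Group Z5 (Flammable Liquid).
Group Z5 quantity: two 0.1 fl oz containers = 5.92 mL.
That exceeds the Group Z5 road limit of 5 mL.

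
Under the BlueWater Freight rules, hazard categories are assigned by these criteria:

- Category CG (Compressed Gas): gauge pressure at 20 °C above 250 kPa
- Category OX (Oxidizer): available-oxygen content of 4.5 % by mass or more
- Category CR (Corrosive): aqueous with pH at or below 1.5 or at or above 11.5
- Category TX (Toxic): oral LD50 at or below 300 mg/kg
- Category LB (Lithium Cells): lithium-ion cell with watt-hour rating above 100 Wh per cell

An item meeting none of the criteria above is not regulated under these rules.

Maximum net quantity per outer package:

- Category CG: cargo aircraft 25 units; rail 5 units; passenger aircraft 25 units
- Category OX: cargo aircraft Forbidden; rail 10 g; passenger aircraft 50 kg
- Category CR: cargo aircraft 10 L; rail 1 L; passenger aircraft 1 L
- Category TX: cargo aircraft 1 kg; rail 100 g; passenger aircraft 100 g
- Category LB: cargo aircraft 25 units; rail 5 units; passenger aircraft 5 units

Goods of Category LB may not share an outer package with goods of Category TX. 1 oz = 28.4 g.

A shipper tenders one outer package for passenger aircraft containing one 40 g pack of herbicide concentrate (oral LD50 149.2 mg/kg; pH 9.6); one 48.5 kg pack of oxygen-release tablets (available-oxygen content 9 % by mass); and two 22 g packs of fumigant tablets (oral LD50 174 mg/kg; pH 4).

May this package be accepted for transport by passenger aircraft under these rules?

Herbicide concentrate: oral LD50 149.2 mg/kg ≤ 300 mg/kg → Category TX (Toxic).
The oxygen-release tablets have available-oxygen content 9 % by mass, which is ≥ 4.5 % by mass, so they are Category OX (Oxidizer).
The fumigant tablets have oral LD50 174 mg/kg, which is ≤ 300 mg/kg, so they are Category TX (Toxic).
Category OX quantity: 48.5 kg.
48.5 kg ≤ 50 kg (passenger aircraft limit, Category OX) — within limit.
Category TX net quantity: 40 g + (two 22 g packs = 44 g) = 84 g.
84 g ≤ 100 g (passenger aircraft limit, Category TX) — within limit.
The segregation rule (Category LB with Category TX) does not apply to Category OX with Category TX.
Every hazard category is within its passenger aircraft limit and no segregation rule is violated.

Yes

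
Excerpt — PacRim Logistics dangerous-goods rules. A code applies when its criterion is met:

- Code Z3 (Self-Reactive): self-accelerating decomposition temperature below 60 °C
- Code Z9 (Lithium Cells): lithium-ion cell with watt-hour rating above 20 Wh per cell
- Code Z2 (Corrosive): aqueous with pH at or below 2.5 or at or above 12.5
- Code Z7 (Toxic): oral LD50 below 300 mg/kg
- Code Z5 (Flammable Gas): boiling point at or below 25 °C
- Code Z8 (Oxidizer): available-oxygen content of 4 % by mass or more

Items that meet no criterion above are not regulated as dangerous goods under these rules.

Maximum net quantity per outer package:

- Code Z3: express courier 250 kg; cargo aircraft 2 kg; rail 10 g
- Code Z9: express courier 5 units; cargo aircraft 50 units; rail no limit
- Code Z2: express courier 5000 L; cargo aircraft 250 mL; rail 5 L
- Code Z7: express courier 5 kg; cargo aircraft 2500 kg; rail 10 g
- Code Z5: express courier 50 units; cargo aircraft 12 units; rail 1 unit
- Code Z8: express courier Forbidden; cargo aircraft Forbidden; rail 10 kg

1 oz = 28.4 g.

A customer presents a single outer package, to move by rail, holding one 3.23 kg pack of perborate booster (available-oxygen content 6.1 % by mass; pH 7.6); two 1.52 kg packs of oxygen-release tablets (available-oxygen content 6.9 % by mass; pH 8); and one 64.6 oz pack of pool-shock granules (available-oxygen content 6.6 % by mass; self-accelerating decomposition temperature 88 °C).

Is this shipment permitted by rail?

Yes

The perborate booster has available-oxygen content 6.1 % by mass, which is ≥ 4 % by mass, so it is Code Z8 (Oxidizer).
The oxygen-release tablets have available-oxygen content 6.9 % by mass, which is ≥ 4 % by mass, so they are Code Z8 (Oxidizer).
Pool-shock granules: available-oxygen content 6.6 % by mass ≥ 4 % by mass → Code Z8 (Oxidizer).
Total Code Z8: 3.23 kg + (two 1.52 kg packs = 3.04 kg) + (one 64.6 oz pack = 1834.64 g) = 8104.64 g.
That is within the Code Z8 rail limit of 10 kg.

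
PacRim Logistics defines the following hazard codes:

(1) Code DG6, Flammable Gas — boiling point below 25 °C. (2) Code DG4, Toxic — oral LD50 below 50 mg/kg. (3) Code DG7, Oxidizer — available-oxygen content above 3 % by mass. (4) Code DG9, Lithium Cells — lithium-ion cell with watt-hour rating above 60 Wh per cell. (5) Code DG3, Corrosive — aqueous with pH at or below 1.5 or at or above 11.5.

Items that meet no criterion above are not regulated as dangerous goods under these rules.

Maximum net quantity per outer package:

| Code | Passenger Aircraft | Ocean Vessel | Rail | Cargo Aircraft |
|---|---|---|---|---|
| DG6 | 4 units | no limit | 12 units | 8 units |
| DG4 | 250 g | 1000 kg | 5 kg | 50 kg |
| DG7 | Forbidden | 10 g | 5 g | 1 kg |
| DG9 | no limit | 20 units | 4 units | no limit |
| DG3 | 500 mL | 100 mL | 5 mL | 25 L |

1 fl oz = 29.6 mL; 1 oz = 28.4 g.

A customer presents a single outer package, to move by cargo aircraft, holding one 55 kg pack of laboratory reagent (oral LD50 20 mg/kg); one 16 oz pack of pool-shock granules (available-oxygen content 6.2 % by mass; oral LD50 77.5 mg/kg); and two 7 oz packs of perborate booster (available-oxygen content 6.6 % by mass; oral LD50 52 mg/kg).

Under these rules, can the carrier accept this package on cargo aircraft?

With oral LD50 20 mg/kg (< 50 mg/kg), the laboratory reagent falls in Code DG4.
The pool-shock granules have available-oxygen content 6.2 % by mass, which is > 3 % by mass, so they are Code DG7 (Oxidizer).
The perborate booster has available-oxygen content 6.6 % by mass, which is > 3 % by mass, so it is Code DG7 (Oxidizer).
Code DG7 net quantity: (one 16 oz pack = 454.4 g) + (two 7 oz packs = 397.6 g) = 852 g.
852 g ≤ 1 kg (cargo aircraft limit, Code DG7) — within limit.
Code DG4 quantity: 55 kg.
55 kg > 50 kg (cargo aircraft limit, Code DG4) — over the limit.

No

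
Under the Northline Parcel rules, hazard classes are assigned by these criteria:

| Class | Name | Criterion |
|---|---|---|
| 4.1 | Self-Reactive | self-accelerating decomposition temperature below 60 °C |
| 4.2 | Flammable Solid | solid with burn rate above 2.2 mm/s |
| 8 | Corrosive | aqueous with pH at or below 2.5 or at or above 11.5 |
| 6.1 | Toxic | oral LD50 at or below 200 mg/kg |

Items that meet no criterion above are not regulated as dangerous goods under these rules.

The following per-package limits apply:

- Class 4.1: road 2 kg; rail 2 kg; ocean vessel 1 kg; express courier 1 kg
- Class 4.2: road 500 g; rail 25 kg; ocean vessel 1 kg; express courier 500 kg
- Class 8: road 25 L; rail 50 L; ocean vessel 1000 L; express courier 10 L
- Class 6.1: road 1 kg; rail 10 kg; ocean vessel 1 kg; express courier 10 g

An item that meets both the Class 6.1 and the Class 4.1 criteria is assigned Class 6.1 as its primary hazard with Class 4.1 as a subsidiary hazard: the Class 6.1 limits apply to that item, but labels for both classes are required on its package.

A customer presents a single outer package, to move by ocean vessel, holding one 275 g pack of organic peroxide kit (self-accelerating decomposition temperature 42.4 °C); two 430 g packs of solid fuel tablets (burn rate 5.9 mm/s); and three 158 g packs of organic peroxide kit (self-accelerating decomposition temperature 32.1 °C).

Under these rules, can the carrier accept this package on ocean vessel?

Self-accelerating decomposition temperature 42.4 °C meets the Class 4.1 criterion (Self-Reactive), so the organic peroxide kit is Class 4.1.
Burn rate 5.9 mm/s meets the Class 4.2 criterion (Flammable Solid), so the solid fuel tablets are Class 4.2.
With self-accelerating decomposition temperature 32.1 °C (< 60 °C), the organic peroxide kit falls in Class 4.1.
Class 4.1 net quantity: 275 g + (three 158 g packs = 474 g) = 749 g.
749 g ≤ 1 kg (ocean vessel limit, Class 4.1) — within limit.
Class 4.2 quantity: two 430 g packs = 860 g.
860 g is within the ocean vessel limit of 1 kg for Class 4.2.
Every hazard class is within its ocean vessel limit and no segregation rule is violated.

Yes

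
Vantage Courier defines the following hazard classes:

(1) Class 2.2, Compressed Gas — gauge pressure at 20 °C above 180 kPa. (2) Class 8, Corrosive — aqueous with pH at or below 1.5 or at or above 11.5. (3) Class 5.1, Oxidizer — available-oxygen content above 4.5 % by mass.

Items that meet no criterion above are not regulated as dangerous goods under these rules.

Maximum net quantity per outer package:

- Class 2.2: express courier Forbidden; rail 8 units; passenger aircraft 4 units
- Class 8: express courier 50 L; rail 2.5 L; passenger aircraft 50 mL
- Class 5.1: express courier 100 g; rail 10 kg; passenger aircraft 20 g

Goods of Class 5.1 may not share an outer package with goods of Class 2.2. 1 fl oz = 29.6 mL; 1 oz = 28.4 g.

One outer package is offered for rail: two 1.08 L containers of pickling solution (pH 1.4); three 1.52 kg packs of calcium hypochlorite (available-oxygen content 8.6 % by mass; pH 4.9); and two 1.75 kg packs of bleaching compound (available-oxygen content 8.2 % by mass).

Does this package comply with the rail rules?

pH 1.4 meets the Class 8 criterion (Corrosive), so the pickling solution is Class 8.
Calcium hypochlorite: available-oxygen content 8.6 % by mass > 4.5 % by mass → Class 5.1 (Oxidizer).
With available-oxygen content 8.2 % by mass (> 4.5 % by mass), the bleaching compound falls in Class 5.1.
Class 8 quantity: two 1.08 L containers = 2.16 L.
2.16 L is within the rail limit of 2.5 L for Class 8.
Total Class 5.1: (three 1.52 kg packs = 4.56 kg) + (two 1.75 kg packs = 3.5 kg) = 8.06 kg.
8.06 kg is within the rail limit of 10 kg for Class 5.1.
The segregation rule (Class 5.1 with Class 2.2) does not apply to Class 8 with Class 5.1.
Every hazard class is within its rail limit and no segregation rule is violated.

Yes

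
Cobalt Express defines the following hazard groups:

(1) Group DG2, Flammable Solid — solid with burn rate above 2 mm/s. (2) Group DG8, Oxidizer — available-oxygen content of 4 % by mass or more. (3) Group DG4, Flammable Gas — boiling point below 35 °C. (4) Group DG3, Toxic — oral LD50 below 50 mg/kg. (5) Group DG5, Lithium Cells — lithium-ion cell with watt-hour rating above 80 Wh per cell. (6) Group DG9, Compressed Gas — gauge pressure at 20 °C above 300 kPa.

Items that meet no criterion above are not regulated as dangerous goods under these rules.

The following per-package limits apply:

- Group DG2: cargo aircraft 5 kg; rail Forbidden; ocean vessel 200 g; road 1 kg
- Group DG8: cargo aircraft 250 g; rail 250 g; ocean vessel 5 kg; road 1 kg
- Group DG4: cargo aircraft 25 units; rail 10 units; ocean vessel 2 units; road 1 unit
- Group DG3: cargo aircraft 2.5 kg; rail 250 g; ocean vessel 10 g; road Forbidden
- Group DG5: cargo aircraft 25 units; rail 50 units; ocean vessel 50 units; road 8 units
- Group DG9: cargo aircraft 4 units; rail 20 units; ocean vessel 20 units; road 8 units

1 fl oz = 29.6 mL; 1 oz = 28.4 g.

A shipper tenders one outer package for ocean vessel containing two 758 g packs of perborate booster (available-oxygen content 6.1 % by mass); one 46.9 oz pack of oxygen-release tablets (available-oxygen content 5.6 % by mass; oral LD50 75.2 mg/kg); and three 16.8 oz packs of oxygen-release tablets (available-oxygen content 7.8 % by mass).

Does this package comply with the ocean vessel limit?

Perborate booster: available-oxygen content 6.1 % by mass ≥ 4 % by mass → Group DG8 (Oxidizer).
The oxygen-release tablets have available-oxygen content 5.6 % by mass, which is ≥ 4 % by mass, so they are Group DG8 (Oxidizer).
Available-oxygen content 7.8 % by mass meets the Group DG8 criterion (Oxidizer), so the oxygen-release tablets are Group DG8.
Total Group DG8: (two 758 g packs = 1.516 kg) + (one 46.9 oz pack = 1331.96 g) + (three 16.8 oz packs = 1431.36 g) = 4279.32 g.
4279.32 g ≤ 5 kg (ocean vessel limit, Group DG8) — within limit.

Yes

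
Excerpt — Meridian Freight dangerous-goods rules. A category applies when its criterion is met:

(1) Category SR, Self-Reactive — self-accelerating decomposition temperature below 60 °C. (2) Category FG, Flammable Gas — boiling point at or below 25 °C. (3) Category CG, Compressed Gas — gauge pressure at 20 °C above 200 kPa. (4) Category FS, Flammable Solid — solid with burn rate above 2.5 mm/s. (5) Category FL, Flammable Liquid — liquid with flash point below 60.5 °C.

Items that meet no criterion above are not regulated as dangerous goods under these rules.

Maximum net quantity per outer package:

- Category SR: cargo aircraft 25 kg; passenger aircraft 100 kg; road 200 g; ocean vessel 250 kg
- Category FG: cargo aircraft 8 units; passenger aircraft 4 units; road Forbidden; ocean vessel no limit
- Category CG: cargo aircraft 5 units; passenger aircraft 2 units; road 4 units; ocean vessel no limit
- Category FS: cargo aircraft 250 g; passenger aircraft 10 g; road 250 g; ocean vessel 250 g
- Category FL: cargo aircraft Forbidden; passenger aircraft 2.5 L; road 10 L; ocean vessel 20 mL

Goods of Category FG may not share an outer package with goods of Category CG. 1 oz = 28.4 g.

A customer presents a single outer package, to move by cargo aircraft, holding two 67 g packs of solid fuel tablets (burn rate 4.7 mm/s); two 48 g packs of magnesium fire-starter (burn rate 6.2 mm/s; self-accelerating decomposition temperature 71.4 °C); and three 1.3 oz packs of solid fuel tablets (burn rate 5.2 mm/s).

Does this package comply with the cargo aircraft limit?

No

Burn rate 4.7 mm/s meets the Category FS criterion (Flammable Solid), so the solid fuel tablets are Category FS.
With burn rate 6.2 mm/s (> 2.5 mm/s), the magnesium fire-starter falls in Category FS.
With burn rate 5.2 mm/s (> 2.5 mm/s), the solid fuel tablets fall in Category FS.
Total Category FS: (two 67 g packs = 134 g) + (two 48 g packs = 96 g) + (three 1.3 oz packs = 110.76 g) = 340.76 g.
340.76 g exceeds the cargo aircraft limit of 250 g for Category FS.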